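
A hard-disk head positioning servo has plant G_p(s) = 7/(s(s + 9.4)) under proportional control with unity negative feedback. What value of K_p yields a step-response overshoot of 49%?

From %OS = 100·exp(−πζ/√(1−ζ²)) = 49%, ζ = −ln(0.49)/√(π²+ln²(0.49)) = 0.2214.
Characteristic equation s² + 9.4s + 7K_p = 0 gives ζ = 9.4/(2√(7K_p)).
Setting ζ = 0.2214: √(7K_p) = 9.4/(2·0.2214) = 21.23, so K_p = 450.5/7 = 64.4.

K_p = 64.4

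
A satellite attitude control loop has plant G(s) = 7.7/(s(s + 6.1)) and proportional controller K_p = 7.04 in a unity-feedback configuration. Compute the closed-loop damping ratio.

The closed-loop denominator is s(s+6.1) + 7.04·7.7 = s² + 6.1s + 54.21.
So ω_n² = 54.21 ⇒ ω_n = 7.363 rad/s, and ζ = 6.1/(2ω_n) = 0.414.

ζ = 0.414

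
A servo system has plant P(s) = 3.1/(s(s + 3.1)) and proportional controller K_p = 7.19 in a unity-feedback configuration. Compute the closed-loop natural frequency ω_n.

ω_n = 4.72 rad/s

With unity feedback the closed-loop characteristic equation is s² + 3.1s + 7.19·3.1 = s² + 3.1s + 22.29 = 0.
Matching s² + 2ζω_n s + ω_n²: ω_n = √22.29 = 4.721 rad/s and 2ζω_n = 3.1, so ζ = 3.1/(2·4.721) = 0.328.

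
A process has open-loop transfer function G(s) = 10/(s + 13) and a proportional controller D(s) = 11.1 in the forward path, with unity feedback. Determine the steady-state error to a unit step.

0.105

The loop is type 0. Static position error constant K_pos = D(0)·G(0) = 11.1·0.7692 = 8.538.
Steady-state error to a unit step: e_ss = 1/(1+K_pos) = 1/9.538 = 0.105.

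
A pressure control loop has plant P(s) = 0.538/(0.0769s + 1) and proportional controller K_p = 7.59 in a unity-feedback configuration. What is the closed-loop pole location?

Closed loop: T(s) = K_p·P/(1+K_p·P) = 4.083/(0.0769s + 1 + 4.083), with pole at s = −(1 + 4.083)/0.0769 = −66.1.

s = -66.1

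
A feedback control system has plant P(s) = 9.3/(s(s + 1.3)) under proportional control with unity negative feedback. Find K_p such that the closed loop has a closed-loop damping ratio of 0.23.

Closed-loop characteristic equation: s² + 1.3s + K_p·9.3 = 0.
So ω_n = √(9.3K_p) and 2ζω_n = 1.3, giving ζ = 1.3/(2√(9.3K_p)).
Setting ζ = 0.23: √(9.3K_p) = 1.3/(2·0.23) = 2.826, so K_p = 7.987/9.3 = 0.859.

K_p = 0.859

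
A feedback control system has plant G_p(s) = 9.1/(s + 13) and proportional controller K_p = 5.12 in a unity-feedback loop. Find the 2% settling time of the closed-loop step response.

T_s ≈ 0.0671 s

Closed-loop transfer function: T(s) = K_p·G_p(s)/(1 + K_p·G_p(s)) = 46.59/(s + 13 + 46.59) = 46.59/(s + 59.59).
Time constant τ = 1/59.59 = 0.01678 s, so the 2% settling time is about 4τ = 0.0671 s.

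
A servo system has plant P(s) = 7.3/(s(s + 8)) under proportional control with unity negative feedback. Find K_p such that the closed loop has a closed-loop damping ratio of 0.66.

K_p = 5.03

Closed-loop characteristic equation: s² + 8s + K_p·7.3 = 0.
So ω_n = √(7.3K_p) and 2ζω_n = 8, giving ζ = 8/(2√(7.3K_p)).
Setting ζ = 0.66: √(7.3K_p) = 8/(2·0.66) = 6.061, so K_p = 36.73/7.3 = 5.03.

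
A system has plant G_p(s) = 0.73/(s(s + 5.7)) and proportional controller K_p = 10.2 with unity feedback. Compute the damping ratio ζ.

With unity feedback the closed-loop characteristic equation is s² + 5.7s + 10.2·0.73 = s² + 5.7s + 7.446 = 0.
So ω_n² = 7.446 ⇒ ω_n = 2.729 rad/s, and ζ = 5.7/(2ω_n) = 1.04.

ζ = 1.04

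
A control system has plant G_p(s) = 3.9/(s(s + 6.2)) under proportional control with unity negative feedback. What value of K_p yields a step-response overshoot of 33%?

K_p = 22.3

From %OS = 100·exp(−πζ/√(1−ζ²)) = 33%, ζ = −ln(0.33)/√(π²+ln²(0.33)) = 0.3328.
Characteristic equation s² + 6.2s + 3.9K_p = 0 gives ζ = 6.2/(2√(3.9K_p)).
Setting ζ = 0.3328: √(3.9K_p) = 6.2/(2·0.3328) = 9.315, so K_p = 86.78/3.9 = 22.3.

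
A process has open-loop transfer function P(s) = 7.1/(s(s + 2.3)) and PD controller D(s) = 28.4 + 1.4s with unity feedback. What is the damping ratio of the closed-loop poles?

ζ = 0.431

Forward path: (28.4 + 1.4s)·7.1/(s(s+2.3)). The closed-loop characteristic equation is s² + (2.3 + 7.1·1.4)s + 7.1·28.4 = 0.
That is s² + 12.24s + 201.6 = 0, so ω_n = 14.2 rad/s and ζ = 12.24/(2·14.2) = 0.431.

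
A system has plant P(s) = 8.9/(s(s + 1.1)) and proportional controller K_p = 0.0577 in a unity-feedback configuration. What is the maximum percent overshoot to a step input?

The closed-loop denominator s² + 1.1s + 0.5135 gives ω_n = √0.5135 = 0.7166 and ζ = 1.1/(2ω_n) = 0.7675.
%OS = 100·exp(−πζ/√(1−ζ²)) = 100·exp(−π·0.7675/√0.4109) = 2.33%.

2.33%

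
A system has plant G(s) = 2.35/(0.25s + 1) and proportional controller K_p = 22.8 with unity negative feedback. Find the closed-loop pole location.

s = -218.3

Closed loop: T(s) = K_p·G/(1+K_p·G) = 53.58/(0.25s + 1 + 53.58), with pole at s = −(1 + 53.58)/0.25 = −218.3.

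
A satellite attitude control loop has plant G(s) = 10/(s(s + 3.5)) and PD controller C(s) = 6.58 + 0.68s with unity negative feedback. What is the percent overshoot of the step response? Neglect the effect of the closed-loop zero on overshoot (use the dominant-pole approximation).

Forward path: (6.58 + 0.68s)·10/(s(s+3.5)). The closed-loop characteristic equation is s² + (3.5 + 10·0.68)s + 10·6.58 = 0.
That is s² + 10.3s + 65.8 = 0, so ω_n = 8.112 rad/s and ζ = 10.3/(2·8.112) = 0.6349.
%OS = 100·exp(−πζ/√(1−ζ²)) = 7.57%.

7.57%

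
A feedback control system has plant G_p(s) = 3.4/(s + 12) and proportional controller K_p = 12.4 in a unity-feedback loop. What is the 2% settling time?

T_s ≈ 0.0739 s

Closed-loop transfer function: T(s) = K_p·G_p(s)/(1 + K_p·G_p(s)) = 42.16/(s + 12 + 42.16) = 42.16/(s + 54.16).
Time constant τ = 1/54.16 = 0.01846 s, so the 2% settling time is about 4τ = 0.0739 s.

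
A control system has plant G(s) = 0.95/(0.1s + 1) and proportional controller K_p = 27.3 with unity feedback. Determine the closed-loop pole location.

Closed loop: T(s) = K_p·G/(1+K_p·G) = 25.93/(0.1s + 1 + 25.93), with pole at s = −(1 + 25.93)/0.1 = −269.3.

s = -269.3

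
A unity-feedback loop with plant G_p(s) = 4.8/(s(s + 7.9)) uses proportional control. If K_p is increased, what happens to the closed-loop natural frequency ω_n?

increase

ω_n = √(4.8·K_p), which grows with K_p.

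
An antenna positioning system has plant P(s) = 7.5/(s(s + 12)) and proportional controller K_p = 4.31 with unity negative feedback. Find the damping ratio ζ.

1 + K_p·P(s) = 0 gives s² + 12s + 32.32 = 0.
Matching s² + 2ζω_n s + ω_n²: ω_n = √32.32 = 5.686 rad/s and 2ζω_n = 12, so ζ = 12/(2·5.686) = 1.06.

ζ = 1.06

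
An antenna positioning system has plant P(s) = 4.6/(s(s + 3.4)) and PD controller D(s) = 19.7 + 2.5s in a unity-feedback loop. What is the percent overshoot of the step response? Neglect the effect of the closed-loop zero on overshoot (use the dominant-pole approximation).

Forward path: (19.7 + 2.5s)·4.6/(s(s+3.4)). The closed-loop characteristic equation is s² + (3.4 + 4.6·2.5)s + 4.6·19.7 = 0.
That is s² + 14.9s + 90.62 = 0, so ω_n = 9.519 rad/s and ζ = 14.9/(2·9.519) = 0.7826.
%OS = 100·exp(−πζ/√(1−ζ²)) = 1.93%.

1.93%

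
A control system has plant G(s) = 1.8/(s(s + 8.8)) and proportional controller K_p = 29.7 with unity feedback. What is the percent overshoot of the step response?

9.37%

The closed-loop denominator s² + 8.8s + 53.46 gives ω_n = √53.46 = 7.312 and ζ = 8.8/(2ω_n) = 0.6018.
%OS = 100·exp(−πζ/√(1−ζ²)) = 100·exp(−π·0.6018/√0.6379) = 9.37%.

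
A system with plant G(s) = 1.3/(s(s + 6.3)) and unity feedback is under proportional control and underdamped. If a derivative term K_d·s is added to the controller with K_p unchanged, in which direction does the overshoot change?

With PD the characteristic equation becomes s² + (a + K·K_d)s + K·K_p = 0; the damping term grows, ζ rises, overshoot falls.

decrease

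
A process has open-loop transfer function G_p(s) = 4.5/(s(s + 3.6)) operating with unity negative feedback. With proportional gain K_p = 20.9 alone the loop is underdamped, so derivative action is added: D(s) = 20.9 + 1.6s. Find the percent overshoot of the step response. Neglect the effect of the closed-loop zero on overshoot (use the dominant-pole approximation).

Forward path: (20.9 + 1.6s)·4.5/(s(s+3.6)). The closed-loop characteristic equation is s² + (3.6 + 4.5·1.6)s + 4.5·20.9 = 0.
That is s² + 10.8s + 94.05 = 0, so ω_n = 9.698 rad/s and ζ = 10.8/(2·9.698) = 0.5568.
%OS = 100·exp(−πζ/√(1−ζ²)) = 12.2%.

12.2%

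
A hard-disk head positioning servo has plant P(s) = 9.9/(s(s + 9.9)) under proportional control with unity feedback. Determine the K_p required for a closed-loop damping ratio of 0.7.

Closed-loop characteristic equation: s² + 9.9s + K_p·9.9 = 0.
So ω_n = √(9.9K_p) and 2ζω_n = 9.9, giving ζ = 9.9/(2√(9.9K_p)).
Setting ζ = 0.7: √(9.9K_p) = 9.9/(2·0.7) = 7.071, so K_p = 50.01/9.9 = 5.05.

K_p = 5.05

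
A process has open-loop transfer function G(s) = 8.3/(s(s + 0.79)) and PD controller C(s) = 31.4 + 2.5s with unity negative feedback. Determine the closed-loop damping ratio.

Forward path: (31.4 + 2.5s)·8.3/(s(s+0.79)). The closed-loop characteristic equation is s² + (0.79 + 8.3·2.5)s + 8.3·31.4 = 0.
That is s² + 21.54s + 260.6 = 0, so ω_n = 16.14 rad/s and ζ = 21.54/(2·16.14) = 0.6671.

ζ = 0.667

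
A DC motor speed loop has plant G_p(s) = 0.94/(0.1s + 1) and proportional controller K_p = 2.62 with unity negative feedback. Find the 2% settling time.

T_s ≈ 0.116 s

Closed loop: T(s) = K_p·G_p/(1+K_p·G_p) = 2.463/(0.1s + 1 + 2.463), with pole at s = −(1 + 2.463)/0.1 = −34.63.
τ = 1/34.63 = 0.02888 s, so 2% settling time ≈ 4τ = 0.116 s.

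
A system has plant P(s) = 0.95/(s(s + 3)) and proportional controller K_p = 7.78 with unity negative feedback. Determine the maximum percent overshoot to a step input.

From 1 + K_pP(s) = 0: s² + 3s + 7.391 = 0 ⇒ ω_n = 2.719, ζ = 0.5517.
%OS = 100·exp(−πζ/√(1−ζ²)) = 100·exp(−π·0.5517/√0.6956) = 12.5%.

12.5%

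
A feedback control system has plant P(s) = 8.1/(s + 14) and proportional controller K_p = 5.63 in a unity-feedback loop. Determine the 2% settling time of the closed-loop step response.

Closed-loop transfer function: T(s) = K_p·P(s)/(1 + K_p·P(s)) = 45.6/(s + 14 + 45.6) = 45.6/(s + 59.6).
Time constant τ = 1/59.6 = 0.01678 s, so the 2% settling time is about 4τ = 0.0671 s.

T_s ≈ 0.0671 s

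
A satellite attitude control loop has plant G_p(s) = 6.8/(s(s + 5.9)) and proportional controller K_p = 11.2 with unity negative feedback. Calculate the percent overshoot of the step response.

32.4%

Closed-loop characteristic equation: s² + 5.9s + 76.16 = 0, so ω_n = 8.727 rad/s and ζ = 5.9/(2·8.727) = 0.338.
%OS = 100·exp(−πζ/√(1−ζ²)) = 100·exp(−π·0.338/√0.8857) = 32.4%.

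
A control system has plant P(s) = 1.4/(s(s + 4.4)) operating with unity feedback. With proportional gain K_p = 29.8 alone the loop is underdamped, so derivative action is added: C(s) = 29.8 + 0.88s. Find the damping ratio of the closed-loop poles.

Forward path: (29.8 + 0.88s)·1.4/(s(s+4.4)). The closed-loop characteristic equation is s² + (4.4 + 1.4·0.88)s + 1.4·29.8 = 0.
That is s² + 5.632s + 41.72 = 0, so ω_n = 6.459 rad/s and ζ = 5.632/(2·6.459) = 0.436.

ζ = 0.436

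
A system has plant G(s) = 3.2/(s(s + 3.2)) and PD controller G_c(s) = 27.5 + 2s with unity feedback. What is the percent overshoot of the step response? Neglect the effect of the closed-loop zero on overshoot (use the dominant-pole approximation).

Forward path: (27.5 + 2s)·3.2/(s(s+3.2)). The closed-loop characteristic equation is s² + (3.2 + 3.2·2)s + 3.2·27.5 = 0.
That is s² + 9.6s + 88 = 0, so ω_n = 9.381 rad/s and ζ = 9.6/(2·9.381) = 0.5117.
%OS = 100·exp(−πζ/√(1−ζ²)) = 15.4%.

15.4%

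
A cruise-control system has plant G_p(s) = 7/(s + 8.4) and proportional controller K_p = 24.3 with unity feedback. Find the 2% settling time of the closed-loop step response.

Closed-loop transfer function: T(s) = K_p·G_p(s)/(1 + K_p·G_p(s)) = 170.1/(s + 8.4 + 170.1) = 170.1/(s + 178.5).
Time constant τ = 1/178.5 = 0.005602 s, so the 2% settling time is about 4τ = 0.0224 s.

T_s ≈ 0.0224 s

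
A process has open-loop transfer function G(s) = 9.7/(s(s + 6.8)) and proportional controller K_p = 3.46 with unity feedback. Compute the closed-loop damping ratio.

The closed-loop denominator is s(s+6.8) + 3.46·9.7 = s² + 6.8s + 33.56.
Matching s² + 2ζω_n s + ω_n²: ω_n = √33.56 = 5.793 rad/s and 2ζω_n = 6.8, so ζ = 6.8/(2·5.793) = 0.587.

ζ = 0.587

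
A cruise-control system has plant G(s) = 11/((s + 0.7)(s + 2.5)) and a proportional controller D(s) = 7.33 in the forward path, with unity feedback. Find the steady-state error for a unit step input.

0.0212

The loop is type 0. Static position error constant K_pos = D(0)·G(0) = 7.33·6.286 = 46.07.
Steady-state error to a unit step: e_ss = 1/(1+K_pos) = 1/47.07 = 0.0212.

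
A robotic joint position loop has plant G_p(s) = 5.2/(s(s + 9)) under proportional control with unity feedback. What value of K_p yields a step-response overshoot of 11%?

K_p = 11.8

From %OS = 100·exp(−πζ/√(1−ζ²)) = 11%, ζ = −ln(0.11)/√(π²+ln²(0.11)) = 0.5749.
Characteristic equation s² + 9s + 5.2K_p = 0 gives ζ = 9/(2√(5.2K_p)).
Setting ζ = 0.5749: √(5.2K_p) = 9/(2·0.5749) = 7.828, so K_p = 61.27/5.2 = 11.8.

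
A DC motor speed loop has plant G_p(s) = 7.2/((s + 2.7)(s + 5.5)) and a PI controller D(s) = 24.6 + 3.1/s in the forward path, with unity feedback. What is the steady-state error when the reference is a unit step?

The open loop D(s)G_p(s) has a pole at the origin (type 1), so the static position error constant is infinite and e_ss = 1/(1+∞) = 0.

0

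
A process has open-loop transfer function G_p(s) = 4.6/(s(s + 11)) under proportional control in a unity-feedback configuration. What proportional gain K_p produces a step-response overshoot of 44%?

From %OS = 100·exp(−πζ/√(1−ζ²)) = 44%, ζ = −ln(0.44)/√(π²+ln²(0.44)) = 0.2528.
Characteristic equation s² + 11s + 4.6K_p = 0 gives ζ = 11/(2√(4.6K_p)).
Setting ζ = 0.2528: √(4.6K_p) = 11/(2·0.2528) = 21.75, so K_p = 473.2/4.6 = 103.

K_p = 103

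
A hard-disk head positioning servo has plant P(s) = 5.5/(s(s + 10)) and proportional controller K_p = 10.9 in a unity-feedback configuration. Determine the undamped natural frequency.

ω_n = 7.74 rad/s

The closed-loop denominator is s(s+10) + 10.9·5.5 = s² + 10s + 59.95.
Matching s² + 2ζω_n s + ω_n²: ω_n = √59.95 = 7.743 rad/s and 2ζω_n = 10, so ζ = 10/(2·7.743) = 0.646.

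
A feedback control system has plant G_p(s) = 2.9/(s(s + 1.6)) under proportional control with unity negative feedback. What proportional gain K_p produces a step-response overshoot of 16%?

From %OS = 100·exp(−πζ/√(1−ζ²)) = 16%, ζ = −ln(0.16)/√(π²+ln²(0.16)) = 0.5039.
Characteristic equation s² + 1.6s + 2.9K_p = 0 gives ζ = 1.6/(2√(2.9K_p)).
Setting ζ = 0.5039: √(2.9K_p) = 1.6/(2·0.5039) = 1.588, so K_p = 2.521/2.9 = 0.869.

K_p = 0.869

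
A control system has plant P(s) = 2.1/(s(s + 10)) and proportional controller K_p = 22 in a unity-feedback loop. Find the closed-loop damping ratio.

1 + K_p·P(s) = 0 gives s² + 10s + 46.2 = 0.
Matching s² + 2ζω_n s + ω_n²: ω_n = √46.2 = 6.797 rad/s and 2ζω_n = 10, so ζ = 10/(2·6.797) = 0.736.

ζ = 0.736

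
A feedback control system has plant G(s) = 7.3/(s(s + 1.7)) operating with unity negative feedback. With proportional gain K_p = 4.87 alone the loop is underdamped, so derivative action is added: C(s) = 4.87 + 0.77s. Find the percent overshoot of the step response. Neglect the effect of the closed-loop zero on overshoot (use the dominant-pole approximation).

Forward path: (4.87 + 0.77s)·7.3/(s(s+1.7)). The closed-loop characteristic equation is s² + (1.7 + 7.3·0.77)s + 7.3·4.87 = 0.
That is s² + 7.321s + 35.55 = 0, so ω_n = 5.962 rad/s and ζ = 7.321/(2·5.962) = 0.6139.
%OS = 100·exp(−πζ/√(1−ζ²)) = 8.69%.

8.69%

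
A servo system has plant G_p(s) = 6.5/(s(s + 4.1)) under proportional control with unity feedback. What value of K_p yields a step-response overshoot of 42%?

From %OS = 100·exp(−πζ/√(1−ζ²)) = 42%, ζ = −ln(0.42)/√(π²+ln²(0.42)) = 0.2662.
Characteristic equation s² + 4.1s + 6.5K_p = 0 gives ζ = 4.1/(2√(6.5K_p)).
Setting ζ = 0.2662: √(6.5K_p) = 4.1/(2·0.2662) = 7.702, so K_p = 59.32/6.5 = 9.13.

K_p = 9.13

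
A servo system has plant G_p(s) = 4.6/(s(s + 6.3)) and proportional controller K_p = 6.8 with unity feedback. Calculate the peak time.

From 1 + K_pG_p(s) = 0: s² + 6.3s + 31.28 = 0 ⇒ ω_n = 5.593, ζ = 0.5632.
Damped frequency ω_d = ω_n√(1−ζ²) = 4.621 rad/s, so peak time T_p = π/ω_d = 0.68 s.

T_p = 0.68 s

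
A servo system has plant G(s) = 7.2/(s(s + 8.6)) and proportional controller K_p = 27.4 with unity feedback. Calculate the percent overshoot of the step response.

36.4%

From 1 + K_pG(s) = 0: s² + 8.6s + 197.3 = 0 ⇒ ω_n = 14.05, ζ = 0.3061.
%OS = 100·exp(−πζ/√(1−ζ²)) = 100·exp(−π·0.3061/√0.9063) = 36.4%.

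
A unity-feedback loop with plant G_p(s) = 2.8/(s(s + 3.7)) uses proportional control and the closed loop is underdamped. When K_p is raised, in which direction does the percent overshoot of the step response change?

increase

ζ = 3.7/(2√(2.8K_p)) decreases as K_p grows; lower damping means more overshoot.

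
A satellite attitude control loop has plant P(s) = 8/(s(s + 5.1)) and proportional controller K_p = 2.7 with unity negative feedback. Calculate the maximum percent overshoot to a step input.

12.7%

Closed-loop characteristic equation: s² + 5.1s + 21.6 = 0, so ω_n = 4.648 rad/s and ζ = 5.1/(2·4.648) = 0.5487.
%OS = 100·exp(−πζ/√(1−ζ²)) = 100·exp(−π·0.5487/√0.699) = 12.7%.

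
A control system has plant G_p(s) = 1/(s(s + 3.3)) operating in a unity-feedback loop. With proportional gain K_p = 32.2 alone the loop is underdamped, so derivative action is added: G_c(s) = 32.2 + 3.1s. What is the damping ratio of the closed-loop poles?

ζ = 0.564

Forward path: (32.2 + 3.1s)·1/(s(s+3.3)). The closed-loop characteristic equation is s² + (3.3 + 1·3.1)s + 1·32.2 = 0.
That is s² + 6.4s + 32.2 = 0, so ω_n = 5.675 rad/s and ζ = 6.4/(2·5.675) = 0.5639.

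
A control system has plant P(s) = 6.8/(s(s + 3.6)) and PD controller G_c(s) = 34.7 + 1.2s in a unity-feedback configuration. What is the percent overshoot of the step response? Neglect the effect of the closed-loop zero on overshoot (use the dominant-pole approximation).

Forward path: (34.7 + 1.2s)·6.8/(s(s+3.6)). The closed-loop characteristic equation is s² + (3.6 + 6.8·1.2)s + 6.8·34.7 = 0.
That is s² + 11.76s + 236 = 0, so ω_n = 15.36 rad/s and ζ = 11.76/(2·15.36) = 0.3828.
%OS = 100·exp(−πζ/√(1−ζ²)) = 27.2%.

27.2%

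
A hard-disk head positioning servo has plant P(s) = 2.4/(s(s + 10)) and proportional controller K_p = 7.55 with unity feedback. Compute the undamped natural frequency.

ω_n = 4.26 rad/s

With unity feedback the closed-loop characteristic equation is s² + 10s + 7.55·2.4 = s² + 10s + 18.12 = 0.
Matching s² + 2ζω_n s + ω_n²: ω_n = √18.12 = 4.257 rad/s and 2ζω_n = 10, so ζ = 10/(2·4.257) = 1.17.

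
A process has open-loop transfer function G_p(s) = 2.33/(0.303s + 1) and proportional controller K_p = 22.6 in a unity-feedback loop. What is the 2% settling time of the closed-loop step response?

Closed loop: T(s) = K_p·G_p/(1+K_p·G_p) = 52.66/(0.303s + 1 + 52.66), with pole at s = −(1 + 52.66)/0.303 = −177.1.
τ = 1/177.1 = 0.005647 s, so 2% settling time ≈ 4τ = 0.0226 s.

T_s ≈ 0.0226 s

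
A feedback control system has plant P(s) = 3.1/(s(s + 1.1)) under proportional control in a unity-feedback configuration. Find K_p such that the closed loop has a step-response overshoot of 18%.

K_p = 0.425

From %OS = 100·exp(−πζ/√(1−ζ²)) = 18%, ζ = −ln(0.18)/√(π²+ln²(0.18)) = 0.4791.
Characteristic equation s² + 1.1s + 3.1K_p = 0 gives ζ = 1.1/(2√(3.1K_p)).
Setting ζ = 0.4791: √(3.1K_p) = 1.1/(2·0.4791) = 1.148, so K_p = 1.318/3.1 = 0.425.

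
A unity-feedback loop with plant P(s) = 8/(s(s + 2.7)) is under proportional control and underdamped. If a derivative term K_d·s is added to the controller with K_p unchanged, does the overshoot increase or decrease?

The derivative term adds K·K_d to the s-coefficient of the characteristic equation, raising 2ζω_n while ω_n is unchanged; ζ increases, so overshoot decreases.

decrease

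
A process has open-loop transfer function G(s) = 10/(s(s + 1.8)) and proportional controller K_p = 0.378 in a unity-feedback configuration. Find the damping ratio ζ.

ζ = 0.463

The closed-loop denominator is s(s+1.8) + 0.378·10 = s² + 1.8s + 3.78.
Matching s² + 2ζω_n s + ω_n²: ω_n = √3.78 = 1.944 rad/s and 2ζω_n = 1.8, so ζ = 1.8/(2·1.944) = 0.463.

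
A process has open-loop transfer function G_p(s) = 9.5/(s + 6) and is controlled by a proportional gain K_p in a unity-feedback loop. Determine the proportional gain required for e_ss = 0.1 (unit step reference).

Steady-state error for a unit step on this type-0 loop is 1/(1 + K_p·G_p(0)).
G_p(0) = 1.583. Require 1/(1 + K_p·1.583) = 0.1, so 1 + 1.583·K_p = 10.
K_p = (10 − 1)/1.583 = 5.68.

K_p = 5.68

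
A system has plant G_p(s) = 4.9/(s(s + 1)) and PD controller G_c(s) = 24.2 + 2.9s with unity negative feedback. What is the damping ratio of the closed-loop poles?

ζ = 0.698

Forward path: (24.2 + 2.9s)·4.9/(s(s+1)). The closed-loop characteristic equation is s² + (1 + 4.9·2.9)s + 4.9·24.2 = 0.
That is s² + 15.21s + 118.6 = 0, so ω_n = 10.89 rad/s and ζ = 15.21/(2·10.89) = 0.6984.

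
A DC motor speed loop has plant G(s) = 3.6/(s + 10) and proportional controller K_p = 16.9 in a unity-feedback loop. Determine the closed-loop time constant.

Closed-loop transfer function: T(s) = K_p·G(s)/(1 + K_p·G(s)) = 60.84/(s + 10 + 60.84) = 60.84/(s + 70.84).
Time constant τ = 1/70.84 = 0.0141 s.

τ = 0.0141 s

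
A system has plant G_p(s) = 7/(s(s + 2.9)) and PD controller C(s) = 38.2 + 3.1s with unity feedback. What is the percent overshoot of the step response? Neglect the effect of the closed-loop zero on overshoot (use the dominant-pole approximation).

Forward path: (38.2 + 3.1s)·7/(s(s+2.9)). The closed-loop characteristic equation is s² + (2.9 + 7·3.1)s + 7·38.2 = 0.
That is s² + 24.6s + 267.4 = 0, so ω_n = 16.35 rad/s and ζ = 24.6/(2·16.35) = 0.7522.
%OS = 100·exp(−πζ/√(1−ζ²)) = 2.77%.

2.77%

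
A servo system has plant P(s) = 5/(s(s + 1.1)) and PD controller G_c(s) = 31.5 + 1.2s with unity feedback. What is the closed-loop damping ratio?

Forward path: (31.5 + 1.2s)·5/(s(s+1.1)). The closed-loop characteristic equation is s² + (1.1 + 5·1.2)s + 5·31.5 = 0.
That is s² + 7.1s + 157.5 = 0, so ω_n = 12.55 rad/s and ζ = 7.1/(2·12.55) = 0.2829.

ζ = 0.283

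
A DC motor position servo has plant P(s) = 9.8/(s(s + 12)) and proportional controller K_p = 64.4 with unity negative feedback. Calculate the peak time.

T_p = 0.129 s

From 1 + K_pP(s) = 0: s² + 12s + 631.1 = 0 ⇒ ω_n = 25.12, ζ = 0.2388.
Damped frequency ω_d = ω_n√(1−ζ²) = 24.4 rad/s, so peak time T_p = π/ω_d = 0.129 s.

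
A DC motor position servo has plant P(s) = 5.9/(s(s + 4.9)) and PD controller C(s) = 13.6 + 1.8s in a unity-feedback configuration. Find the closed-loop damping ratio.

Forward path: (13.6 + 1.8s)·5.9/(s(s+4.9)). The closed-loop characteristic equation is s² + (4.9 + 5.9·1.8)s + 5.9·13.6 = 0.
That is s² + 15.52s + 80.24 = 0, so ω_n = 8.958 rad/s and ζ = 15.52/(2·8.958) = 0.8663.

ζ = 0.866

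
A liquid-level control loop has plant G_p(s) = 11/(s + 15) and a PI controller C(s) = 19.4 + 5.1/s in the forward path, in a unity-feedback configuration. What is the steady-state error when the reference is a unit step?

0

The open loop C(s)G_p(s) has a pole at the origin (type 1), so the static position error constant is infinite and e_ss = 1/(1+∞) = 0.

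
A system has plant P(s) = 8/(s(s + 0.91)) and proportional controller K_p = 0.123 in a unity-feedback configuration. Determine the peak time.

From 1 + K_pP(s) = 0: s² + 0.91s + 0.984 = 0 ⇒ ω_n = 0.992, ζ = 0.4587.
Damped frequency ω_d = ω_n√(1−ζ²) = 0.8815 rad/s, so peak time T_p = π/ω_d = 3.56 s.

T_p = 3.56 s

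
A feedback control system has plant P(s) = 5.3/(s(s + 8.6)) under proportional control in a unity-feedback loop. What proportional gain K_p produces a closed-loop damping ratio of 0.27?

Closed-loop characteristic equation: s² + 8.6s + K_p·5.3 = 0.
So ω_n = √(5.3K_p) and 2ζω_n = 8.6, giving ζ = 8.6/(2√(5.3K_p)).
Setting ζ = 0.27: √(5.3K_p) = 8.6/(2·0.27) = 15.93, so K_p = 253.6/5.3 = 47.9.

K_p = 47.9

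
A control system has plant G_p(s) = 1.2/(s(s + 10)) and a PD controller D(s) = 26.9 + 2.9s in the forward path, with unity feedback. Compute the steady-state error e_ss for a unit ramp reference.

0.31

The loop has one pole at the origin (type 1). Velocity error constant K_v = lim_{s→0} s·D(s)G_p(s) = 26.9·1.2/10 = 3.228.
Steady-state error to a unit ramp: e_ss = 1/K_v = 0.31.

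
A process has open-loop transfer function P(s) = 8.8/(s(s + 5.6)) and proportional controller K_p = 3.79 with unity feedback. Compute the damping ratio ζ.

ζ = 0.485

With unity feedback the closed-loop characteristic equation is s² + 5.6s + 3.79·8.8 = s² + 5.6s + 33.35 = 0.
Matching s² + 2ζω_n s + ω_n²: ω_n = √33.35 = 5.775 rad/s and 2ζω_n = 5.6, so ζ = 5.6/(2·5.775) = 0.485.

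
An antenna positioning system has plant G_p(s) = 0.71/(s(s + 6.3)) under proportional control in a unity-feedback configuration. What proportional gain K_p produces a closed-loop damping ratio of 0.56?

Closed-loop characteristic equation: s² + 6.3s + K_p·0.71 = 0.
So ω_n = √(0.71K_p) and 2ζω_n = 6.3, giving ζ = 6.3/(2√(0.71K_p)).
Setting ζ = 0.56: √(0.71K_p) = 6.3/(2·0.56) = 5.625, so K_p = 31.64/0.71 = 44.6.

K_p = 44.6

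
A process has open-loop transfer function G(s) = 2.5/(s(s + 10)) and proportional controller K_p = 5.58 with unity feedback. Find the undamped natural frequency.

ω_n = 3.73 rad/s

The closed-loop denominator is s(s+10) + 5.58·2.5 = s² + 10s + 13.95.
Matching s² + 2ζω_n s + ω_n²: ω_n = √13.95 = 3.735 rad/s and 2ζω_n = 10, so ζ = 10/(2·3.735) = 1.34.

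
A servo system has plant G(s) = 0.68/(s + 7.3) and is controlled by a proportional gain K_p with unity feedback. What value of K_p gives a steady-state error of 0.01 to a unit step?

For a type-0 loop with proportional control, e_ss = 1/(1 + K_p·G(0)).
G(0) = 0.09315. Require 1/(1 + K_p·0.09315) = 0.01, so 1 + 0.09315·K_p = 100.
K_p = (100 − 1)/0.09315 = 1060.

K_p = 1060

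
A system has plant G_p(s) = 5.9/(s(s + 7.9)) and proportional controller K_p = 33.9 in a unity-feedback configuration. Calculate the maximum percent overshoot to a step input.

40.1%

The closed-loop denominator s² + 7.9s + 200 gives ω_n = √200 = 14.14 and ζ = 7.9/(2ω_n) = 0.2793.
%OS = 100·exp(−πζ/√(1−ζ²)) = 100·exp(−π·0.2793/√0.922) = 40.1%.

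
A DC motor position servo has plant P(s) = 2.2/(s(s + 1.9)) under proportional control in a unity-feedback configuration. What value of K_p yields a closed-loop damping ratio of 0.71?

Closed-loop characteristic equation: s² + 1.9s + K_p·2.2 = 0.
So ω_n = √(2.2K_p) and 2ζω_n = 1.9, giving ζ = 1.9/(2√(2.2K_p)).
Setting ζ = 0.71: √(2.2K_p) = 1.9/(2·0.71) = 1.338, so K_p = 1.79/2.2 = 0.814.

K_p = 0.814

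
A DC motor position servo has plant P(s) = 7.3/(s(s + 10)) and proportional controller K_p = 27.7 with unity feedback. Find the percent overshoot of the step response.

30.7%

Closed-loop characteristic equation: s² + 10s + 202.2 = 0, so ω_n = 14.22 rad/s and ζ = 10/(2·14.22) = 0.3516.
%OS = 100·exp(−πζ/√(1−ζ²)) = 100·exp(−π·0.3516/√0.8764) = 30.7%.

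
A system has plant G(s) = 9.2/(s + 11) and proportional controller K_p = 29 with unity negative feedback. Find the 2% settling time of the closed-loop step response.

Closed-loop transfer function: T(s) = K_p·G(s)/(1 + K_p·G(s)) = 266.8/(s + 11 + 266.8) = 266.8/(s + 277.8).
Time constant τ = 1/277.8 = 0.0036 s, so the 2% settling time is about 4τ = 0.0144 s.

T_s ≈ 0.0144 s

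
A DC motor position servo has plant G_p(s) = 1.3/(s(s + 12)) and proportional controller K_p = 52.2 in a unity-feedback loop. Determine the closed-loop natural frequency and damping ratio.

The closed-loop denominator is s(s+12) + 52.2·1.3 = s² + 12s + 67.86.
Matching s² + 2ζω_n s + ω_n²: ω_n = √67.86 = 8.238 rad/s and 2ζω_n = 12, so ζ = 12/(2·8.238) = 0.728.

ω_n = 8.24 rad/s, ζ = 0.728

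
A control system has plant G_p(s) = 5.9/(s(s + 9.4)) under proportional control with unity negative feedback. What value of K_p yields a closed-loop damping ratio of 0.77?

Closed-loop characteristic equation: s² + 9.4s + K_p·5.9 = 0.
So ω_n = √(5.9K_p) and 2ζω_n = 9.4, giving ζ = 9.4/(2√(5.9K_p)).
Setting ζ = 0.77: √(5.9K_p) = 9.4/(2·0.77) = 6.104, so K_p = 37.26/5.9 = 6.31.

K_p = 6.31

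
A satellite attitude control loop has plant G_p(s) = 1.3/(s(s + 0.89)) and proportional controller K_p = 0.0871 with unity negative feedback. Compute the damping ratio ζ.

1 + K_p·G_p(s) = 0 gives s² + 0.89s + 0.1132 = 0.
Matching s² + 2ζω_n s + ω_n²: ω_n = √0.1132 = 0.3365 rad/s and 2ζω_n = 0.89, so ζ = 0.89/(2·0.3365) = 1.32.

ζ = 1.32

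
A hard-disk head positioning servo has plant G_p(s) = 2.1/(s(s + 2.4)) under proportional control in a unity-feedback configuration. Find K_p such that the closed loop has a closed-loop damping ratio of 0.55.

K_p = 2.27

Closed-loop characteristic equation: s² + 2.4s + K_p·2.1 = 0.
So ω_n = √(2.1K_p) and 2ζω_n = 2.4, giving ζ = 2.4/(2√(2.1K_p)).
Setting ζ = 0.55: √(2.1K_p) = 2.4/(2·0.55) = 2.182, so K_p = 4.76/2.1 = 2.27.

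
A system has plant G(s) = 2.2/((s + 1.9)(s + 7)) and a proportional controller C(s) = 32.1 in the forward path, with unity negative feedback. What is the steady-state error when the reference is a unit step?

0.158

The loop is type 0. Static position error constant K_pos = C(0)·G(0) = 32.1·0.1654 = 5.31.
Steady-state error to a unit step: e_ss = 1/(1+K_pos) = 1/6.31 = 0.158.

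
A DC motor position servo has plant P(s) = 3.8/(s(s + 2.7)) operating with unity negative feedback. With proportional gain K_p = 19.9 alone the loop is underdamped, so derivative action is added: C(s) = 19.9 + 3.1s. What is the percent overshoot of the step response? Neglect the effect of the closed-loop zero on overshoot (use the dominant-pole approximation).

0.89%

Forward path: (19.9 + 3.1s)·3.8/(s(s+2.7)). The closed-loop characteristic equation is s² + (2.7 + 3.8·3.1)s + 3.8·19.9 = 0.
That is s² + 14.48s + 75.62 = 0, so ω_n = 8.696 rad/s and ζ = 14.48/(2·8.696) = 0.8326.
%OS = 100·exp(−πζ/√(1−ζ²)) = 0.89%.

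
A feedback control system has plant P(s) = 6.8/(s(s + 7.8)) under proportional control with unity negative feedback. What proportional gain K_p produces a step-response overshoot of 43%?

K_p = 33.2

From %OS = 100·exp(−πζ/√(1−ζ²)) = 43%, ζ = −ln(0.43)/√(π²+ln²(0.43)) = 0.2594.
Characteristic equation s² + 7.8s + 6.8K_p = 0 gives ζ = 7.8/(2√(6.8K_p)).
Setting ζ = 0.2594: √(6.8K_p) = 7.8/(2·0.2594) = 15.03, so K_p = 226/6.8 = 33.2.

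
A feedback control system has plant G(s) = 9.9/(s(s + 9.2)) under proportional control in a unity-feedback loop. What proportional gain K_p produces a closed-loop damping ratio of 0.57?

K_p = 6.58

Closed-loop characteristic equation: s² + 9.2s + K_p·9.9 = 0.
So ω_n = √(9.9K_p) and 2ζω_n = 9.2, giving ζ = 9.2/(2√(9.9K_p)).
Setting ζ = 0.57: √(9.9K_p) = 9.2/(2·0.57) = 8.07, so K_p = 65.13/9.9 = 6.58.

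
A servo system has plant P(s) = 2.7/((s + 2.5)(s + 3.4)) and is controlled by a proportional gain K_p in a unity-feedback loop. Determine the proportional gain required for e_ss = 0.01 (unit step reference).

The loop is type 0, so e_ss(step) = 1/(1 + K_pos) with K_pos = K_p·P(0).
P(0) = 0.3176. Require 1/(1 + K_p·0.3176) = 0.01, so 1 + 0.3176·K_p = 100.
K_p = (100 − 1)/0.3176 = 312.

K_p = 312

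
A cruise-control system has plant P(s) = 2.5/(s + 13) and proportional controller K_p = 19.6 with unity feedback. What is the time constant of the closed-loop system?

Closed-loop transfer function: T(s) = K_p·P(s)/(1 + K_p·P(s)) = 49/(s + 13 + 49) = 49/(s + 62).
Time constant τ = 1/62 = 0.0161 s.

τ = 0.0161 s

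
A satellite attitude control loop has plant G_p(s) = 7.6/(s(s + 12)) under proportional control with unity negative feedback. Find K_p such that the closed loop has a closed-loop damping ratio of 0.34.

K_p = 41

Closed-loop characteristic equation: s² + 12s + K_p·7.6 = 0.
So ω_n = √(7.6K_p) and 2ζω_n = 12, giving ζ = 12/(2√(7.6K_p)).
Setting ζ = 0.34: √(7.6K_p) = 12/(2·0.34) = 17.65, so K_p = 311.4/7.6 = 41.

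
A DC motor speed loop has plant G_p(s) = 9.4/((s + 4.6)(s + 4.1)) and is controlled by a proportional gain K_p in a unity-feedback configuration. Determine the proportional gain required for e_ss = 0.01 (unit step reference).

K_p = 199

The loop is type 0, so e_ss(step) = 1/(1 + K_pos) with K_pos = K_p·G_p(0).
G_p(0) = 0.4984. Require 1/(1 + K_p·0.4984) = 0.01, so 1 + 0.4984·K_p = 100.
K_p = (100 − 1)/0.4984 = 199.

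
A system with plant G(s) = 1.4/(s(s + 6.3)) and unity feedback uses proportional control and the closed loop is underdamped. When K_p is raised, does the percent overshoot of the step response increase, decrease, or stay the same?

ζ = 6.3/(2√(1.4K_p)) decreases as K_p grows; lower damping means more overshoot.

increase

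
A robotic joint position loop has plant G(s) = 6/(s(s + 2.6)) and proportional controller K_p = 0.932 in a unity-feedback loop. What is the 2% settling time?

Closed-loop characteristic equation: s² + 2.6s + 5.592 = 0, so ω_n = 2.365 rad/s and ζ = 2.6/(2·2.365) = 0.5497.
2% settling time T_s ≈ 4/(ζω_n) = 4/1.3 = 3.08 s.

T_s ≈ 3.08 s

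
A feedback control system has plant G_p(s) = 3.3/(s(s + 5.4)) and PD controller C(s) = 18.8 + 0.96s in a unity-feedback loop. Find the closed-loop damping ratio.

Forward path: (18.8 + 0.96s)·3.3/(s(s+5.4)). The closed-loop characteristic equation is s² + (5.4 + 3.3·0.96)s + 3.3·18.8 = 0.
That is s² + 8.568s + 62.04 = 0, so ω_n = 7.877 rad/s and ζ = 8.568/(2·7.877) = 0.5439.

ζ = 0.544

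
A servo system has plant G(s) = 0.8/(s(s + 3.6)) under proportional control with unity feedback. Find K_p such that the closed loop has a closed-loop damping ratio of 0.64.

Closed-loop characteristic equation: s² + 3.6s + K_p·0.8 = 0.
So ω_n = √(0.8K_p) and 2ζω_n = 3.6, giving ζ = 3.6/(2√(0.8K_p)).
Setting ζ = 0.64: √(0.8K_p) = 3.6/(2·0.64) = 2.812, so K_p = 7.91/0.8 = 9.89.

K_p = 9.89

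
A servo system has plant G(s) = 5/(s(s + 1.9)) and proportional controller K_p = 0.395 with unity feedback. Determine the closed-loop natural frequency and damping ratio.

ω_n = 1.41 rad/s, ζ = 0.676

The closed-loop denominator is s(s+1.9) + 0.395·5 = s² + 1.9s + 1.975.
Matching s² + 2ζω_n s + ω_n²: ω_n = √1.975 = 1.405 rad/s and 2ζω_n = 1.9, so ζ = 1.9/(2·1.405) = 0.676.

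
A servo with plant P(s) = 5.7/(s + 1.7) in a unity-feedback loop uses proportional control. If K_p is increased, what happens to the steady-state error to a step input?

decrease

The position error constant K_pos = K_p·P(0) grows with K_p, and e_ss = 1/(1+K_pos) falls.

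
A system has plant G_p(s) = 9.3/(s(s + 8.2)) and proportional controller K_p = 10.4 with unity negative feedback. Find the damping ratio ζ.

The closed-loop denominator is s(s+8.2) + 10.4·9.3 = s² + 8.2s + 96.72.
Matching s² + 2ζω_n s + ω_n²: ω_n = √96.72 = 9.835 rad/s and 2ζω_n = 8.2, so ζ = 8.2/(2·9.835) = 0.417.

ζ = 0.417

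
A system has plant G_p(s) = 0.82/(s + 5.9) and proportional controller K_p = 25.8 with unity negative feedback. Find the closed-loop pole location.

s = -27.06

Closed-loop transfer function: T(s) = K_p·G_p(s)/(1 + K_p·G_p(s)) = 21.16/(s + 5.9 + 21.16) = 21.16/(s + 27.06).
The closed-loop pole is at s = −27.06.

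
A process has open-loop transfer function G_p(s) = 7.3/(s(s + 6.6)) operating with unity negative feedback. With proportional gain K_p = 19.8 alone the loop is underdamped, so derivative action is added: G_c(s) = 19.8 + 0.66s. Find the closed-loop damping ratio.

ζ = 0.475

Forward path: (19.8 + 0.66s)·7.3/(s(s+6.6)). The closed-loop characteristic equation is s² + (6.6 + 7.3·0.66)s + 7.3·19.8 = 0.
That is s² + 11.42s + 144.5 = 0, so ω_n = 12.02 rad/s and ζ = 11.42/(2·12.02) = 0.4749.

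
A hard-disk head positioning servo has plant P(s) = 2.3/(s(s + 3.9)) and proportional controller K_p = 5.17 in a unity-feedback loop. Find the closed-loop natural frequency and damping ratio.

ω_n = 3.45 rad/s, ζ = 0.565

1 + K_p·P(s) = 0 gives s² + 3.9s + 11.89 = 0.
Matching s² + 2ζω_n s + ω_n²: ω_n = √11.89 = 3.448 rad/s and 2ζω_n = 3.9, so ζ = 3.9/(2·3.448) = 0.565.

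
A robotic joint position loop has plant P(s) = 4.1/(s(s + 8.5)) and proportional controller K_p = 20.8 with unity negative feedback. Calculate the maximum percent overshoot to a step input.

19.6%

From 1 + K_pP(s) = 0: s² + 8.5s + 85.28 = 0 ⇒ ω_n = 9.235, ζ = 0.4602.
%OS = 100·exp(−πζ/√(1−ζ²)) = 100·exp(−π·0.4602/√0.7882) = 19.6%.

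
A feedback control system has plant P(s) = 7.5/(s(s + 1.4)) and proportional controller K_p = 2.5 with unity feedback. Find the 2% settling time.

Closed-loop characteristic equation: s² + 1.4s + 18.75 = 0, so ω_n = 4.33 rad/s and ζ = 1.4/(2·4.33) = 0.1617.
2% settling time T_s ≈ 4/(ζω_n) = 4/0.7 = 5.71 s.

T_s ≈ 5.71 s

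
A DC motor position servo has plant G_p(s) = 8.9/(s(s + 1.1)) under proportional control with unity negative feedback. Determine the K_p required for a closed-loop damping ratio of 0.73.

Closed-loop characteristic equation: s² + 1.1s + K_p·8.9 = 0.
So ω_n = √(8.9K_p) and 2ζω_n = 1.1, giving ζ = 1.1/(2√(8.9K_p)).
Setting ζ = 0.73: √(8.9K_p) = 1.1/(2·0.73) = 0.7534, so K_p = 0.5676/8.9 = 0.0638.

K_p = 0.0638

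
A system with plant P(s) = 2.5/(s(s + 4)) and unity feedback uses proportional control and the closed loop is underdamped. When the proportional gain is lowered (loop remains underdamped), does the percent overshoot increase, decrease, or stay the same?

ζ = 4/(2√(2.5K_p)) rises as K_p falls; higher damping means less overshoot.

decrease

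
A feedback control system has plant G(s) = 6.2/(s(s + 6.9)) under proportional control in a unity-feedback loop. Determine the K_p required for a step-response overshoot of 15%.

From %OS = 100·exp(−πζ/√(1−ζ²)) = 15%, ζ = −ln(0.15)/√(π²+ln²(0.15)) = 0.5169.
Characteristic equation s² + 6.9s + 6.2K_p = 0 gives ζ = 6.9/(2√(6.2K_p)).
Setting ζ = 0.5169: √(6.2K_p) = 6.9/(2·0.5169) = 6.674, so K_p = 44.54/6.2 = 7.18.

K_p = 7.18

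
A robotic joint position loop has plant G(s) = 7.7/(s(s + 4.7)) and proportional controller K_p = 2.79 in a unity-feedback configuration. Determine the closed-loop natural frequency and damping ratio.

The closed-loop denominator is s(s+4.7) + 2.79·7.7 = s² + 4.7s + 21.48.
Matching s² + 2ζω_n s + ω_n²: ω_n = √21.48 = 4.635 rad/s and 2ζω_n = 4.7, so ζ = 4.7/(2·4.635) = 0.507.

ω_n = 4.63 rad/s, ζ = 0.507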